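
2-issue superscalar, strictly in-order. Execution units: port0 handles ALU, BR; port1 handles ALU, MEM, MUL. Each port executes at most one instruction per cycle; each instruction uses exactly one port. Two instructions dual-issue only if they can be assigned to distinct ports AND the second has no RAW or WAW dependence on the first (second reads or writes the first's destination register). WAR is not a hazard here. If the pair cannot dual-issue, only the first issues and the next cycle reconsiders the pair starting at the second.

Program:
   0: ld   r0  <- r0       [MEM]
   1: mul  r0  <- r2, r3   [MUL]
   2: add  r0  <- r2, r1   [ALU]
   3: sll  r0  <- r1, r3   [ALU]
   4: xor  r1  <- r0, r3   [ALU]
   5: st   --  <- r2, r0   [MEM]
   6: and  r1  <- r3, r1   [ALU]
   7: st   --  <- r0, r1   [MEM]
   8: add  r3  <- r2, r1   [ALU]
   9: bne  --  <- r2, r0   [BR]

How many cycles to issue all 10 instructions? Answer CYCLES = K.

CYCLES = 8

#0 head=0: ld.MEM i0 no-port MEM/MUL
#1 head=1: mul.MUL i1 WAW r0
#2 head=2: add.ALU i2 WAW r0
#3 head=3: sll.ALU i3 RAW r0
#4 head=4: xor.ALU+st.MEM i4/i5 dual
#5 head=6: and.ALU i6 RAW r1
#6 head=7: st.MEM+add.ALU i7/i8 dual
#7 head=9: bne.BR i9 tail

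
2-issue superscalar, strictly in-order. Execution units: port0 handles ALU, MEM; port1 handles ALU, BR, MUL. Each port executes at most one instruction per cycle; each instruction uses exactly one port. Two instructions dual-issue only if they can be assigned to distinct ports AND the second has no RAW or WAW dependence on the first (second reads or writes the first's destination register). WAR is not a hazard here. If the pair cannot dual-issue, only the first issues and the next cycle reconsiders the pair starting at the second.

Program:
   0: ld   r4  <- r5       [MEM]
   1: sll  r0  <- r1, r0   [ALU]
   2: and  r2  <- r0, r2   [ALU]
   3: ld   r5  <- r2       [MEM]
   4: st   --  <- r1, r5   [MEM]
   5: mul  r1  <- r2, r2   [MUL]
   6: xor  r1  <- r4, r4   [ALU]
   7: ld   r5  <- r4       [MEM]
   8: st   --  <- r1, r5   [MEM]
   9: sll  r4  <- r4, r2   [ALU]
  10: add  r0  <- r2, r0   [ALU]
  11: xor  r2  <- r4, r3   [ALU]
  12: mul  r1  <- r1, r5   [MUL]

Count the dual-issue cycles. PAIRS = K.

[0] i0/i1  ld.MEM;sll.ALU  -- 2-wide
[1] i2  and.ALU  -- RAW r2
[2] i3  ld.MEM  -- no-port MEM/MEM
[3] i4/i5  st.MEM;mul.MUL  -- 2-wide
[4] i6/i7  xor.ALU;ld.MEM  -- 2-wide
[5] i8/i9  st.MEM;sll.ALU  -- 2-wide
[6] i10/i11  add.ALU;xor.ALU  -- 2-wide
[7] i12  mul.MUL  -- tail

PAIRS = 5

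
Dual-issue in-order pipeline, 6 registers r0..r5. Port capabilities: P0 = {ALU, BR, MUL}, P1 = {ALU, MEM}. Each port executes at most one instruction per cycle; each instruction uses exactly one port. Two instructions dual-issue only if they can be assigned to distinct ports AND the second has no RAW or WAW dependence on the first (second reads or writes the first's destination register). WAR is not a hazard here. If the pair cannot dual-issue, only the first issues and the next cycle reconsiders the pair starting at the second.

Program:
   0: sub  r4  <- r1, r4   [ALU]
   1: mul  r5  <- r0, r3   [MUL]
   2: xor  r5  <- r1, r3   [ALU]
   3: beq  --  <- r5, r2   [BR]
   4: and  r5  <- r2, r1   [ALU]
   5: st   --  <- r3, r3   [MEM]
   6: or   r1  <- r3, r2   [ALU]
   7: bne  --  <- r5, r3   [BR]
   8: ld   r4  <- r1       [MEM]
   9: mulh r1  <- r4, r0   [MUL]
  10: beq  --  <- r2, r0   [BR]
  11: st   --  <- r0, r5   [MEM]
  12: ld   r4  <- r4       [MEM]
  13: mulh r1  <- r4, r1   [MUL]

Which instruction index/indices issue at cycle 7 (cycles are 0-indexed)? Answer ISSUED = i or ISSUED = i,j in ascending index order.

t=0 i0/i1:sub.ALU;mul.MUL ; 2-wide
t=1 i2:xor.ALU ; RAW r5
t=2 i3/i4:beq.BR;and.ALU ; 2-wide
t=3 i5/i6:st.MEM;or.ALU ; 2-wide
t=4 i7/i8:bne.BR;ld.MEM ; 2-wide
t=5 i9:mulh.MUL ; no-port MUL/BR
t=6 i10/i11:beq.BR;st.MEM ; 2-wide
t=7 i12:ld.MEM ; RAW r4
t=8 i13:mulh.MUL ; tail

ISSUED = 12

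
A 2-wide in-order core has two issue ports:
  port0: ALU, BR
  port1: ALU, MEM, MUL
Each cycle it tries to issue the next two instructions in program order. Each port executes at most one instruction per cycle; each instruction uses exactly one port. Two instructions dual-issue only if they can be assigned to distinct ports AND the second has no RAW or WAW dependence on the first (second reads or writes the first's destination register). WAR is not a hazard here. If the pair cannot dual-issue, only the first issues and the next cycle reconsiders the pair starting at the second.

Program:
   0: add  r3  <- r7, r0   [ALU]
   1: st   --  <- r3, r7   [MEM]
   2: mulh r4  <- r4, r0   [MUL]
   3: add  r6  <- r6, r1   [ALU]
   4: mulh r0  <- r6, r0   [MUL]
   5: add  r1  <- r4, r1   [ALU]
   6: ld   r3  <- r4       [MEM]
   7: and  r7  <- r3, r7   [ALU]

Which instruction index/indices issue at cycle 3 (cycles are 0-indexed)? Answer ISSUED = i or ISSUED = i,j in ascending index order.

ISSUED = 4,5

  cy0 -> i0 (add.ALU) RAW r3
  cy1 -> i1 (st.MEM) no-port MEM/MUL
  cy2 -> i2+i3 (mulh.MUL;add.ALU) 2-wide
  cy3 -> i4+i5 (mulh.MUL;add.ALU) 2-wide
  cy4 -> i6 (ld.MEM) RAW r3
  cy5 -> i7 (and.ALU) tail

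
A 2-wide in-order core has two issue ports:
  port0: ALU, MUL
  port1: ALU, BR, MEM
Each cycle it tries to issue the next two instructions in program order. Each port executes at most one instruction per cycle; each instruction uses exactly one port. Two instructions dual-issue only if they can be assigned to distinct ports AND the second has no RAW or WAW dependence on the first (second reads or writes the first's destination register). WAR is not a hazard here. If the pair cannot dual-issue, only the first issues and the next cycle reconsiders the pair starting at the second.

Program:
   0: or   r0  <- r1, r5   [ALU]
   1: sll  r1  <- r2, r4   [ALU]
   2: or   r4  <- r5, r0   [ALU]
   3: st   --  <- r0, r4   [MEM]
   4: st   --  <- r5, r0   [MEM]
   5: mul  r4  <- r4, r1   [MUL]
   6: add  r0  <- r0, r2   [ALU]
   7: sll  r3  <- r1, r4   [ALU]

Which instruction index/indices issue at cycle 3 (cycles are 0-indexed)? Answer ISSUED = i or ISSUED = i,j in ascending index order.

ISSUED = 4,5

0. or.ALU;sll.ALU @i0/i1  | pair
1. or.ALU @i2  | RAW r4
2. st.MEM @i3  | no-port MEM/MEM
3. st.MEM;mul.MUL @i4/i5  | pair
4. add.ALU;sll.ALU @i6/i7  | pair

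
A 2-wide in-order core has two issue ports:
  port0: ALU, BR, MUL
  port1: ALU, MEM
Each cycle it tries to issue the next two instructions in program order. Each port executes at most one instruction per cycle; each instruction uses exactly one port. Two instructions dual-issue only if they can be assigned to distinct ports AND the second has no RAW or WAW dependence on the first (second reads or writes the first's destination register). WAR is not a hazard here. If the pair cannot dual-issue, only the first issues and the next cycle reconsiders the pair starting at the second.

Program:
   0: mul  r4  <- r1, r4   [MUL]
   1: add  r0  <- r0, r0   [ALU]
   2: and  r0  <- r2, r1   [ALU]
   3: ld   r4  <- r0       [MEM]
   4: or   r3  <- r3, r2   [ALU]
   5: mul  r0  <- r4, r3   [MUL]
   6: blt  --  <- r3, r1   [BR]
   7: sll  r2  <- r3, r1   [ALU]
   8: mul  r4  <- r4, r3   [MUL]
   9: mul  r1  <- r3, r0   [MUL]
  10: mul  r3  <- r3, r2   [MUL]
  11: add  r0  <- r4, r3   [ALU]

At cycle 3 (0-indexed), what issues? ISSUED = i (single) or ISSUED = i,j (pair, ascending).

t=0 i0,i1:mul add ; pair
t=1 i2:and ; RAW r0
t=2 i3,i4:ld or ; pair
t=3 i5:mul ; no-port MUL/BR
t=4 i6,i7:blt sll ; pair
t=5 i8:mul ; no-port MUL/MUL
t=6 i9:mul ; no-port MUL/MUL
t=7 i10:mul ; RAW r3
t=8 i11:add ; tail

ISSUED = 5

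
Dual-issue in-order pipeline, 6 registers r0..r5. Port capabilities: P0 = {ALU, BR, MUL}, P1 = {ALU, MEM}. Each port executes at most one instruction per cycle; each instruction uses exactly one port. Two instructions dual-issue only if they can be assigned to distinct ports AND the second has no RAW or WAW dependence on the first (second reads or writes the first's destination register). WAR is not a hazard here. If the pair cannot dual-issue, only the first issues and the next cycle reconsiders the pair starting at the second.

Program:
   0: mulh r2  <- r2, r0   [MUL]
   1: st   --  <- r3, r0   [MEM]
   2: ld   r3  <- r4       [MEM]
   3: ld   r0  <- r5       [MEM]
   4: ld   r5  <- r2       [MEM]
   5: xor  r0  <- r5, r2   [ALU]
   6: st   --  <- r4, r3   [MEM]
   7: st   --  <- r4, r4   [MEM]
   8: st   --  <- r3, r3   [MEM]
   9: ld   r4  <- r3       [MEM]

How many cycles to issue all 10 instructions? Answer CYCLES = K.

CYCLES = 8

0. mulh;st @i0/i1  | 2-wide
1. ld @i2  | no-port MEM/MEM
2. ld @i3  | no-port MEM/MEM
3. ld @i4  | RAW r5
4. xor;st @i5/i6  | 2-wide
5. st @i7  | no-port MEM/MEM
6. st @i8  | no-port MEM/MEM
7. ld @i9  | tail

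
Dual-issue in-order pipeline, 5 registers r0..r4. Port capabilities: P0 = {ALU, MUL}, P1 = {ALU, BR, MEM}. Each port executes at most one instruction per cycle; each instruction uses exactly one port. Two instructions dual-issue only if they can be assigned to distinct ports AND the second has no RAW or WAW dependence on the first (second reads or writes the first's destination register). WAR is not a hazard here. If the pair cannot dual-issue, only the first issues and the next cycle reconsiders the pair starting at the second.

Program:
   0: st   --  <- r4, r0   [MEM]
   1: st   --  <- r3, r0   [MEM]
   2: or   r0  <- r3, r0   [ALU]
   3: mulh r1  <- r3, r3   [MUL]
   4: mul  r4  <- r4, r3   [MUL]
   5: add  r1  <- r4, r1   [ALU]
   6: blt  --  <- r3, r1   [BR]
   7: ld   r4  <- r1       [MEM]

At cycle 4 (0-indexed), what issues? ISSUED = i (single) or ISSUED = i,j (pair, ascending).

[0] i0  st.MEM  -- no-port MEM/MEM
[1] i1,i2  st.MEM+or.ALU  -- pair
[2] i3  mulh.MUL  -- no-port MUL/MUL
[3] i4  mul.MUL  -- RAW r4
[4] i5  add.ALU  -- RAW r1
[5] i6  blt.BR  -- no-port BR/MEM
[6] i7  ld.MEM  -- tail

ISSUED = 5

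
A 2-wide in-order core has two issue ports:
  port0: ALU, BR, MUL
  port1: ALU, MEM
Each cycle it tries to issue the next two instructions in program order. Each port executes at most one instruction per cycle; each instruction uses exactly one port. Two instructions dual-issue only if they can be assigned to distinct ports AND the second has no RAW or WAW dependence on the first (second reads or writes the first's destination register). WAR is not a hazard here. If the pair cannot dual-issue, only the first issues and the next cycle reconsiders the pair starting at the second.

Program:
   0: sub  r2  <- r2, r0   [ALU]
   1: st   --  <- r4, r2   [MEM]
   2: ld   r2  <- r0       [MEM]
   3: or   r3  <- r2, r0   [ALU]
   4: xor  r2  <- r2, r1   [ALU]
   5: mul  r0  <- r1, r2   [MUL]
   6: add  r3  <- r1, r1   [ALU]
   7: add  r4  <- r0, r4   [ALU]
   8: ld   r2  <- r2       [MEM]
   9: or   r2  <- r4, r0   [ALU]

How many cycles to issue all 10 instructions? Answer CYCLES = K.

0. sub @i0  | RAW r2
1. st @i1  | no-port MEM/MEM
2. ld @i2  | RAW r2
3. or;xor @i3&i4  | dual
4. mul;add @i5&i6  | dual
5. add;ld @i7&i8  | dual
6. or @i9  | tail

CYCLES = 7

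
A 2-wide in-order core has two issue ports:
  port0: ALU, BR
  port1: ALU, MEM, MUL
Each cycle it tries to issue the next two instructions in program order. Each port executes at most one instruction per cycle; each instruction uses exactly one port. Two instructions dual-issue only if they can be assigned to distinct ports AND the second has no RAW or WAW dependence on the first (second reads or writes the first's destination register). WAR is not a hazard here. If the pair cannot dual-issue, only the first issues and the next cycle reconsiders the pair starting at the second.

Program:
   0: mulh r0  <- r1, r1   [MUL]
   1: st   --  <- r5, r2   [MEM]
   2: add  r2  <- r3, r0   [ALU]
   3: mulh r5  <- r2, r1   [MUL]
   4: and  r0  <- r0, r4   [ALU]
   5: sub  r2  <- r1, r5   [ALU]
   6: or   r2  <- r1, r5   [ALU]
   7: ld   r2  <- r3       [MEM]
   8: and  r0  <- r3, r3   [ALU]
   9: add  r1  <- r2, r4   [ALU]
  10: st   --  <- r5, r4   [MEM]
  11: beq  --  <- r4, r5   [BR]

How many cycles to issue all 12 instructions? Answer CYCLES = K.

c0: i0 mulh  no-port MUL/MEM
c1: i1&i2 st add  pair
c2: i3&i4 mulh and  pair
c3: i5 sub  WAW r2
c4: i6 or  WAW r2
c5: i7&i8 ld and  pair
c6: i9&i10 add st  pair
c7: i11 beq  tail

CYCLES = 8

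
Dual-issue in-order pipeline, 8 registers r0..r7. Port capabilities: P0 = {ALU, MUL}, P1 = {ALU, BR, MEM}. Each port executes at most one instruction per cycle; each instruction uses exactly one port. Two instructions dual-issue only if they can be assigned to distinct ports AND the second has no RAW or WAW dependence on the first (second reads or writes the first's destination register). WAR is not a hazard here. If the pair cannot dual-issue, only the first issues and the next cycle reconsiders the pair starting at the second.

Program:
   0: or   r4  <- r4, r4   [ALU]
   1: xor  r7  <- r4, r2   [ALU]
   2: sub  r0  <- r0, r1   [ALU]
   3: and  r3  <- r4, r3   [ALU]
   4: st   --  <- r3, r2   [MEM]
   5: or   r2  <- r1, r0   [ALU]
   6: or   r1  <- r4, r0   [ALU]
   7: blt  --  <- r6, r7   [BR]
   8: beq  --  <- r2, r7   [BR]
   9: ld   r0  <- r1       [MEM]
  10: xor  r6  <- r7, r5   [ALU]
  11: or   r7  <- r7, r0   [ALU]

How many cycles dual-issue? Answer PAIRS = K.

#0 head=0: or.ALU i0 RAW r4
#1 head=1: xor.ALU/sub.ALU i1+i2 2-wide
#2 head=3: and.ALU i3 RAW r3
#3 head=4: st.MEM/or.ALU i4+i5 2-wide
#4 head=6: or.ALU/blt.BR i6+i7 2-wide
#5 head=8: beq.BR i8 no-port BR/MEM
#6 head=9: ld.MEM/xor.ALU i9+i10 2-wide
#7 head=11: or.ALU i11 tail

PAIRS = 4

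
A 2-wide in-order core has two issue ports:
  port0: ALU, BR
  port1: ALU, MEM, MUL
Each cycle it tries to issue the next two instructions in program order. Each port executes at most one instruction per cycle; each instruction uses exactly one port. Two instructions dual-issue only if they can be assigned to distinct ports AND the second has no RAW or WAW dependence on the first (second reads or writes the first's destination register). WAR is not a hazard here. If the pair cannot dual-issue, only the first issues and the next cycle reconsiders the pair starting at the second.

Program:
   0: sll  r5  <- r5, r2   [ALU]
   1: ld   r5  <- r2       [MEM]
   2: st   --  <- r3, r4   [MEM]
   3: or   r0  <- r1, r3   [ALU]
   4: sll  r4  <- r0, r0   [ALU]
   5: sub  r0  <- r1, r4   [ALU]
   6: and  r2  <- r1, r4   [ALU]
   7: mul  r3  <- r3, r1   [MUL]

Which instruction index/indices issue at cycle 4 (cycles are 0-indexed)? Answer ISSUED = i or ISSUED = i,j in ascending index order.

[0] i0  sll  -- WAW r5
[1] i1  ld  -- no-port MEM/MEM
[2] i2,i3  st+or  -- pair
[3] i4  sll  -- RAW r4
[4] i5,i6  sub+and  -- pair
[5] i7  mul  -- tail

ISSUED = 5,6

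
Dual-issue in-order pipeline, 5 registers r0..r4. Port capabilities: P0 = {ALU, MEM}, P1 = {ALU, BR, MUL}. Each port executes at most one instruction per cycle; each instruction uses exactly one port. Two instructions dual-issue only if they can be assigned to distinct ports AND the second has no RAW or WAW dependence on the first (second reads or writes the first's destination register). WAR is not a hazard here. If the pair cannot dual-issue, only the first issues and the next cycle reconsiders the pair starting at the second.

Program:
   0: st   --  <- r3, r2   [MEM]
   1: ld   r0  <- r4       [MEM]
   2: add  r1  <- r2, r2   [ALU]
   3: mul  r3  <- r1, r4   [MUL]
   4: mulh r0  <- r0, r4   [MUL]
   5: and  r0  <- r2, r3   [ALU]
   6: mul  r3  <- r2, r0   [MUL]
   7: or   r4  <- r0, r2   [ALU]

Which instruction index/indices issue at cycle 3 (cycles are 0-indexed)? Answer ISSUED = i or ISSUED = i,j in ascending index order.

  cy0 -> i0 (st) no-port MEM/MEM
  cy1 -> i1,i2 (ld/add) dual
  cy2 -> i3 (mul) no-port MUL/MUL
  cy3 -> i4 (mulh) WAW r0
  cy4 -> i5 (and) RAW r0
  cy5 -> i6,i7 (mul/or) dual

ISSUED = 4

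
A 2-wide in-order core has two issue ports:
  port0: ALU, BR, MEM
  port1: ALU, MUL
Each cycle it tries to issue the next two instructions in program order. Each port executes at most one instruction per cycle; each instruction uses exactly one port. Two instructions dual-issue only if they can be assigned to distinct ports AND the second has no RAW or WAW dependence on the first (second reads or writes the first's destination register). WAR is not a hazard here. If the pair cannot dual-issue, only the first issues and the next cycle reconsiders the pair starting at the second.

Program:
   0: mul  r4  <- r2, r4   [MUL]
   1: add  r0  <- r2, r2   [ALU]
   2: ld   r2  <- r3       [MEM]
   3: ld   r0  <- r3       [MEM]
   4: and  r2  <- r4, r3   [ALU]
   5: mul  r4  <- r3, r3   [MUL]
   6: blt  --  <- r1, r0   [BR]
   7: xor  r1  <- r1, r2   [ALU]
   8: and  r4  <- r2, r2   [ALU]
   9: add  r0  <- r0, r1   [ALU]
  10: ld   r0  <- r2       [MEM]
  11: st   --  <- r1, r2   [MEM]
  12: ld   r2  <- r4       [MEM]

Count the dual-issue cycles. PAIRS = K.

t=0 i0+i1:mul add ; dual
t=1 i2:ld ; no-port MEM/MEM
t=2 i3+i4:ld and ; dual
t=3 i5+i6:mul blt ; dual
t=4 i7+i8:xor and ; dual
t=5 i9:add ; WAW r0
t=6 i10:ld ; no-port MEM/MEM
t=7 i11:st ; no-port MEM/MEM
t=8 i12:ld ; tail

PAIRS = 4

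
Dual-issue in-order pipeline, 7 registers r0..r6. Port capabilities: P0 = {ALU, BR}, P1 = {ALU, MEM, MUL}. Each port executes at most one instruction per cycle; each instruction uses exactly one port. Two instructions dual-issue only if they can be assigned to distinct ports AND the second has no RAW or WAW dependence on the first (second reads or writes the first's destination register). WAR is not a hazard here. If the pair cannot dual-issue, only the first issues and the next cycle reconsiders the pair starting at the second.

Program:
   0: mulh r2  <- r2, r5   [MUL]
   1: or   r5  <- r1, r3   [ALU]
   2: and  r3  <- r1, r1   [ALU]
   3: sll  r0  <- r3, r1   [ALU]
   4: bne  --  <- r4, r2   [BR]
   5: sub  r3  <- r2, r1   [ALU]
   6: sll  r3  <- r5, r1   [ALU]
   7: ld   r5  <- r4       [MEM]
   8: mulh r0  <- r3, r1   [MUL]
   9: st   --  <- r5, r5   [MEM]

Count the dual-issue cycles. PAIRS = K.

PAIRS = 3

#0 head=0: mulh.MUL/or.ALU i0/i1 dual
#1 head=2: and.ALU i2 RAW r3
#2 head=3: sll.ALU/bne.BR i3/i4 dual
#3 head=5: sub.ALU i5 WAW r3
#4 head=6: sll.ALU/ld.MEM i6/i7 dual
#5 head=8: mulh.MUL i8 no-port MUL/MEM
#6 head=9: st.MEM i9 tail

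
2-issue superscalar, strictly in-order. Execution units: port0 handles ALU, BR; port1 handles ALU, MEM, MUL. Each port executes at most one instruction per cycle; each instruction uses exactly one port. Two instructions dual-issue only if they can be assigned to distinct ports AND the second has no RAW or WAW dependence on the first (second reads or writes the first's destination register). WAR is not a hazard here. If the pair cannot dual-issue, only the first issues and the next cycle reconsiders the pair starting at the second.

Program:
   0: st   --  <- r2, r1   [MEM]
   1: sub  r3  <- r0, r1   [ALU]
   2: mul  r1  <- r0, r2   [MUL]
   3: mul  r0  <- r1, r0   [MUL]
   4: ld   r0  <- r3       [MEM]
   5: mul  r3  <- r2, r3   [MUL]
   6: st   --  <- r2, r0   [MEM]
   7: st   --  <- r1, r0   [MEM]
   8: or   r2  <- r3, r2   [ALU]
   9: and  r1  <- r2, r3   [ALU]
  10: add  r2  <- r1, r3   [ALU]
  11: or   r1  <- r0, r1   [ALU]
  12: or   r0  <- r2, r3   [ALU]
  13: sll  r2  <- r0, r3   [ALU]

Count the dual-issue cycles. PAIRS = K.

PAIRS = 3

  cy0 -> i0+i1 (st.MEM sub.ALU) dual
  cy1 -> i2 (mul.MUL) no-port MUL/MUL
  cy2 -> i3 (mul.MUL) no-port MUL/MEM
  cy3 -> i4 (ld.MEM) no-port MEM/MUL
  cy4 -> i5 (mul.MUL) no-port MUL/MEM
  cy5 -> i6 (st.MEM) no-port MEM/MEM
  cy6 -> i7+i8 (st.MEM or.ALU) dual
  cy7 -> i9 (and.ALU) RAW r1
  cy8 -> i10+i11 (add.ALU or.ALU) dual
  cy9 -> i12 (or.ALU) RAW r0
  cy10 -> i13 (sll.ALU) tail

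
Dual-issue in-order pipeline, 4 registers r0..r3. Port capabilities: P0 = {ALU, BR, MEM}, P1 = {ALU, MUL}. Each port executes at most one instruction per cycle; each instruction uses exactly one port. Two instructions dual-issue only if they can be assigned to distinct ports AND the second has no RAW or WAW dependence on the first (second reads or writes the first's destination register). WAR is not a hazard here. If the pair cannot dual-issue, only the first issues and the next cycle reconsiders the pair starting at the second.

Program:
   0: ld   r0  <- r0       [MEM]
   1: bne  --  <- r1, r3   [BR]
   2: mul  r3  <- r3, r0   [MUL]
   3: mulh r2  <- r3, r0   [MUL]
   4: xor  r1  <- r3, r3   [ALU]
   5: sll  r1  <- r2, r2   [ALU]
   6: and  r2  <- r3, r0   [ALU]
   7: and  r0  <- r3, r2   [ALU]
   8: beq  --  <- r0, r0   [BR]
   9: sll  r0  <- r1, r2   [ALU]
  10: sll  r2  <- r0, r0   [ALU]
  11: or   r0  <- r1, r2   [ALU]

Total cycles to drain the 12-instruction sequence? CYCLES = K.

#0 head=0: ld.MEM i0 no-port MEM/BR
#1 head=1: bne.BR+mul.MUL i1+i2 2-wide
#2 head=3: mulh.MUL+xor.ALU i3+i4 2-wide
#3 head=5: sll.ALU+and.ALU i5+i6 2-wide
#4 head=7: and.ALU i7 RAW r0
#5 head=8: beq.BR+sll.ALU i8+i9 2-wide
#6 head=10: sll.ALU i10 RAW r2
#7 head=11: or.ALU i11 tail

CYCLES = 8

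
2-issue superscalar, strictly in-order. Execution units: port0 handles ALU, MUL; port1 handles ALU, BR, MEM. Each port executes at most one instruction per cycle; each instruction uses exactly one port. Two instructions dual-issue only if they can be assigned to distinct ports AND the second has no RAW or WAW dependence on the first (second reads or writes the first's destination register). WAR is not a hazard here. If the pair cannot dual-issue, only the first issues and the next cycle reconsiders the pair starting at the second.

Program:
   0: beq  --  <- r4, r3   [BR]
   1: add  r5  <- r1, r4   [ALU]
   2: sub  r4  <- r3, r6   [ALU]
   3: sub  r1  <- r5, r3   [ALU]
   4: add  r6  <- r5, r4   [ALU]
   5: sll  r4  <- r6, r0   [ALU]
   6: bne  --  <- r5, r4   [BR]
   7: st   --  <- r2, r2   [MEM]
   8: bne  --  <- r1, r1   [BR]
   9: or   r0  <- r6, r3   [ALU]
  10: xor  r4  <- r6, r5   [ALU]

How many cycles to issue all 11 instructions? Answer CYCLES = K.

CYCLES = 8

c0: i0+i1 beq+add  dual
c1: i2+i3 sub+sub  dual
c2: i4 add  RAW r6
c3: i5 sll  RAW r4
c4: i6 bne  no-port BR/MEM
c5: i7 st  no-port MEM/BR
c6: i8+i9 bne+or  dual
c7: i10 xor  tail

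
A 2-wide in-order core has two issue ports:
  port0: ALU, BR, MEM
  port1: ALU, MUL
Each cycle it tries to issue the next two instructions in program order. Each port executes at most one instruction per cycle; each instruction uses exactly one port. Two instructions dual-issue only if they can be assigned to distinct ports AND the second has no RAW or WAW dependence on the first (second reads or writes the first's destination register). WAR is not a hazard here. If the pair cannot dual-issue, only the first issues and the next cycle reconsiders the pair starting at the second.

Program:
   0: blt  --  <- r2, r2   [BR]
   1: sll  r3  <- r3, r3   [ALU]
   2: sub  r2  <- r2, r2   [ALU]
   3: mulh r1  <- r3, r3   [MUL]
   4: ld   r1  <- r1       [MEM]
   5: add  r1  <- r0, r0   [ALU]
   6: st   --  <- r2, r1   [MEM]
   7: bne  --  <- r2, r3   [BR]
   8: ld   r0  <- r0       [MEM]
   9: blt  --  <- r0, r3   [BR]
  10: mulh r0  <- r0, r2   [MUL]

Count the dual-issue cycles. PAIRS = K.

PAIRS = 3

  cy0 -> i0+i1 (blt.BR+sll.ALU) pair
  cy1 -> i2+i3 (sub.ALU+mulh.MUL) pair
  cy2 -> i4 (ld.MEM) WAW r1
  cy3 -> i5 (add.ALU) RAW r1
  cy4 -> i6 (st.MEM) no-port MEM/BR
  cy5 -> i7 (bne.BR) no-port BR/MEM
  cy6 -> i8 (ld.MEM) no-port MEM/BR
  cy7 -> i9+i10 (blt.BR+mulh.MUL) pair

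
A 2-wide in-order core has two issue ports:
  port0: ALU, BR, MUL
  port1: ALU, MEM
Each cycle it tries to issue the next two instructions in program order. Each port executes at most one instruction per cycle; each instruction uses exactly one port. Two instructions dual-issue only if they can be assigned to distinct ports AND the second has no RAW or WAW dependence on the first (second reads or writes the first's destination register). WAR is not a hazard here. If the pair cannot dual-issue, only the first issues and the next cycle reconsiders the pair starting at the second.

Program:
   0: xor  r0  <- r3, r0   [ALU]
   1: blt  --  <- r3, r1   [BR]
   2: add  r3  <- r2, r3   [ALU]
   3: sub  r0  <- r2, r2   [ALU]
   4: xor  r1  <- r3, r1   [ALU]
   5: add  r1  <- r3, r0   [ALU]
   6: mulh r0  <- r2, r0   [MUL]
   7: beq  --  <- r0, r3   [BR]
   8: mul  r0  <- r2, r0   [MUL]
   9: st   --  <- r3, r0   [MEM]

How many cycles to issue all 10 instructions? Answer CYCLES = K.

[0] i0,i1  xor.ALU blt.BR  -- pair
[1] i2,i3  add.ALU sub.ALU  -- pair
[2] i4  xor.ALU  -- WAW r1
[3] i5,i6  add.ALU mulh.MUL  -- pair
[4] i7  beq.BR  -- no-port BR/MUL
[5] i8  mul.MUL  -- RAW r0
[6] i9  st.MEM  -- tail

CYCLES = 7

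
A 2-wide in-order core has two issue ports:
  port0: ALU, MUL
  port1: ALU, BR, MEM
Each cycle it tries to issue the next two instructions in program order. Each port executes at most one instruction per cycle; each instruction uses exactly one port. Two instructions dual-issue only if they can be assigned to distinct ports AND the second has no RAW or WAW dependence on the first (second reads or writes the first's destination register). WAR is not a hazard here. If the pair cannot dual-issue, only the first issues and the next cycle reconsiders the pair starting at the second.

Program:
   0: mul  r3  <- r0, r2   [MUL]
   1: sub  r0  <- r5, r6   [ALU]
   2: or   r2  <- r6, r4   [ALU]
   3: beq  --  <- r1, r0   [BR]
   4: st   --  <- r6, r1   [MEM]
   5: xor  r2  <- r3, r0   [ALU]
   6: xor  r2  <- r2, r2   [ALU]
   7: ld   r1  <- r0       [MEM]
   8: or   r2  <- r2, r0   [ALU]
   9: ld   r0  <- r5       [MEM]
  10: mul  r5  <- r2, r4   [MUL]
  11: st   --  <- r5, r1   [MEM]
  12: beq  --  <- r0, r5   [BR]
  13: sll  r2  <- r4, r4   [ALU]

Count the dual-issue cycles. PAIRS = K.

PAIRS = 6

[0] i0/i1  mul.MUL sub.ALU  -- pair
[1] i2/i3  or.ALU beq.BR  -- pair
[2] i4/i5  st.MEM xor.ALU  -- pair
[3] i6/i7  xor.ALU ld.MEM  -- pair
[4] i8/i9  or.ALU ld.MEM  -- pair
[5] i10  mul.MUL  -- RAW r5
[6] i11  st.MEM  -- no-port MEM/BR
[7] i12/i13  beq.BR sll.ALU  -- pair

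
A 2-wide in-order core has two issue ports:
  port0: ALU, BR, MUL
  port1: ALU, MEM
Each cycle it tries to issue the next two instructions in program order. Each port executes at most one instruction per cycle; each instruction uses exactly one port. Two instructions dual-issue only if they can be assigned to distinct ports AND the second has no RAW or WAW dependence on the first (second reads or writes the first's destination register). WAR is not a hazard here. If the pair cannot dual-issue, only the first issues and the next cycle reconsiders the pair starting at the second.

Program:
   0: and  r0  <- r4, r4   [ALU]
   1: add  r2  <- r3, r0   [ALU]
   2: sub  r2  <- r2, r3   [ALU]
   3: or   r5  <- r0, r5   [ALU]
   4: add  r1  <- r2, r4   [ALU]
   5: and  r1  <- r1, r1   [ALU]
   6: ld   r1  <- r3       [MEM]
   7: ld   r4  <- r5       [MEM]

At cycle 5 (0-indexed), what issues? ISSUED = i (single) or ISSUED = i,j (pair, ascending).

  cy0 -> i0 (and) RAW r0
  cy1 -> i1 (add) RAW+WAW r2
  cy2 -> i2&i3 (sub+or) dual
  cy3 -> i4 (add) RAW+WAW r1
  cy4 -> i5 (and) WAW r1
  cy5 -> i6 (ld) no-port MEM/MEM
  cy6 -> i7 (ld) tail

ISSUED = 6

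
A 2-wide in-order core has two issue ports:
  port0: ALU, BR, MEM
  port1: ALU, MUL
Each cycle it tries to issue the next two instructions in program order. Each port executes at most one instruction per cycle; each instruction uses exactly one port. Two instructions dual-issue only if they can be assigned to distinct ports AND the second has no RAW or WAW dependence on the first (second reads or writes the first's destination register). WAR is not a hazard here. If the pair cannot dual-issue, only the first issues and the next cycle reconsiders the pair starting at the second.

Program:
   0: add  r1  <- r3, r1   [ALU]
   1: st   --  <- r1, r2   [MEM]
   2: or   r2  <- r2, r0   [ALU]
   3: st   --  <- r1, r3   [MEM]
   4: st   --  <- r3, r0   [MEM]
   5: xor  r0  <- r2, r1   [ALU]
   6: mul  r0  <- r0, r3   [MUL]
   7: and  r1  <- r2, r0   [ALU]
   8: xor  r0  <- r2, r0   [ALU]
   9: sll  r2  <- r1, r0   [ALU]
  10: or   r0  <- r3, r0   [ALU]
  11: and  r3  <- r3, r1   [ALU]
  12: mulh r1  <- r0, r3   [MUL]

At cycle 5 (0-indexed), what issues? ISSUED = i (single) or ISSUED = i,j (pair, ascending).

c0: i0 add  RAW r1
c1: i1&i2 st+or  2-wide
c2: i3 st  no-port MEM/MEM
c3: i4&i5 st+xor  2-wide
c4: i6 mul  RAW r0
c5: i7&i8 and+xor  2-wide
c6: i9&i10 sll+or  2-wide
c7: i11 and  RAW r3
c8: i12 mulh  tail

ISSUED = 7,8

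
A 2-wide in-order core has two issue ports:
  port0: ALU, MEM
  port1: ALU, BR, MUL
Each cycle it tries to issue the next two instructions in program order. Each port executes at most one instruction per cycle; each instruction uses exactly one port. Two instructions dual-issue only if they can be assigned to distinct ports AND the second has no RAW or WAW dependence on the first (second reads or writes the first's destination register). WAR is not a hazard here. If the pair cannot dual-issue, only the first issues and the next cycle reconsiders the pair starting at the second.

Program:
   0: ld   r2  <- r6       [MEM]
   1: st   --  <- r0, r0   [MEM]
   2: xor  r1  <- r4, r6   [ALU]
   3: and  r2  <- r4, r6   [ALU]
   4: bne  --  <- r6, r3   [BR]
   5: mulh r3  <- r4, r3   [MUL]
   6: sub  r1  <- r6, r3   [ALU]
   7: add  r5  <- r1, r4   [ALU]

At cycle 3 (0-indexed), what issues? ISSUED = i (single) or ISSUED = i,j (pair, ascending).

t=0 i0:ld ; no-port MEM/MEM
t=1 i1&i2:st;xor ; 2-wide
t=2 i3&i4:and;bne ; 2-wide
t=3 i5:mulh ; RAW r3
t=4 i6:sub ; RAW r1
t=5 i7:add ; tail

ISSUED = 5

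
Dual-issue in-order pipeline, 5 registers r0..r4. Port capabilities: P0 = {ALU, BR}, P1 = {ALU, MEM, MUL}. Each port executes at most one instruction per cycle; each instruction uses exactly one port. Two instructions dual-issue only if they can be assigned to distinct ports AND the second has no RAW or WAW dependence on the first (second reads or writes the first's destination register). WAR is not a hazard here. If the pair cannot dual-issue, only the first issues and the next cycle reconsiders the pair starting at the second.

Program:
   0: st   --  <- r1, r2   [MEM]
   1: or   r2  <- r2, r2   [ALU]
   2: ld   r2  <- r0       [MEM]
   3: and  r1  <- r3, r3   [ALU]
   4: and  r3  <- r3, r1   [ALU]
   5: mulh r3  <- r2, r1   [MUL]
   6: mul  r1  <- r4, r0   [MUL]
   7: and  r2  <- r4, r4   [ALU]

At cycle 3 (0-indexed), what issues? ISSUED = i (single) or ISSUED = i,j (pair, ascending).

#0 head=0: st/or i0,i1 pair
#1 head=2: ld/and i2,i3 pair
#2 head=4: and i4 WAW r3
#3 head=5: mulh i5 no-port MUL/MUL
#4 head=6: mul/and i6,i7 pair

ISSUED = 5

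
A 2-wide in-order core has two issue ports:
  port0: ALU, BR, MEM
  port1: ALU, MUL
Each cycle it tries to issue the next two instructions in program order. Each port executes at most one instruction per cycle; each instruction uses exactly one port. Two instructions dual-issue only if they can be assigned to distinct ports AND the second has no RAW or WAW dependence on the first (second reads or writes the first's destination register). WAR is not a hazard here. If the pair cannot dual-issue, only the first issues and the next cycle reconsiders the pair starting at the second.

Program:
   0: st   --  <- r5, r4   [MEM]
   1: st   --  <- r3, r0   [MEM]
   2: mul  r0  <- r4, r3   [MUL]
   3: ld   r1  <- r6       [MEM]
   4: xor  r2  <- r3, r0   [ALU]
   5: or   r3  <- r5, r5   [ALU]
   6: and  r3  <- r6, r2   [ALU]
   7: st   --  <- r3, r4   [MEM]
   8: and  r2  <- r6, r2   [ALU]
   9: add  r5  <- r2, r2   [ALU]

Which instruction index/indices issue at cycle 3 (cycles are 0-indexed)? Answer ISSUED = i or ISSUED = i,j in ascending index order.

t=0 i0:st ; no-port MEM/MEM
t=1 i1/i2:st+mul ; pair
t=2 i3/i4:ld+xor ; pair
t=3 i5:or ; WAW r3
t=4 i6:and ; RAW r3
t=5 i7/i8:st+and ; pair
t=6 i9:add ; tail

ISSUED = 5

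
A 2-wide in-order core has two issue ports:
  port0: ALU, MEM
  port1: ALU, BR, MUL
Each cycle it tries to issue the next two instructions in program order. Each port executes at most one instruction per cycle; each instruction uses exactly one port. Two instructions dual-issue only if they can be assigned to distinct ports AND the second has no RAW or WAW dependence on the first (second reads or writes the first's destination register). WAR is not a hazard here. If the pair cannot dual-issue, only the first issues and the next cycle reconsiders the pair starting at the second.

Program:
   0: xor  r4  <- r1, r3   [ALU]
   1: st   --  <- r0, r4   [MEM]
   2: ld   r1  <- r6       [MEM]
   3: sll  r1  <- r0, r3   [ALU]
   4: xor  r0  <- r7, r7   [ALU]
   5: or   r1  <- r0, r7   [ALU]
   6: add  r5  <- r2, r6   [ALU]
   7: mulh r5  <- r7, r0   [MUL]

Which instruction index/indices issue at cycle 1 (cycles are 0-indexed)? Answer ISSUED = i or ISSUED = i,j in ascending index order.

c0: i0 xor  RAW r4
c1: i1 st  no-port MEM/MEM
c2: i2 ld  WAW r1
c3: i3+i4 sll+xor  2-wide
c4: i5+i6 or+add  2-wide
c5: i7 mulh  tail

ISSUED = 1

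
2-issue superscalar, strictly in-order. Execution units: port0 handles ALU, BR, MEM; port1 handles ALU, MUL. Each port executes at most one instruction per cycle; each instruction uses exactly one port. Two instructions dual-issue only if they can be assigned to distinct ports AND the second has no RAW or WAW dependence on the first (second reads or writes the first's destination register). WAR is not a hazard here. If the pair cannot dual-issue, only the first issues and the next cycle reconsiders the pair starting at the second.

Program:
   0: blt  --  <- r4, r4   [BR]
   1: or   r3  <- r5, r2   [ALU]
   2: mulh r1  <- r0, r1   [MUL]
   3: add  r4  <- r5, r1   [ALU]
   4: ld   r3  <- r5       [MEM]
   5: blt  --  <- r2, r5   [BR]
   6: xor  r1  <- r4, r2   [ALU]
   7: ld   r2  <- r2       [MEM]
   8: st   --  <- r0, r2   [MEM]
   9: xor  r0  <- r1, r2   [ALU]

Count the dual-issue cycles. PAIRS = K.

PAIRS = 4

0. blt;or @i0&i1  | dual
1. mulh @i2  | RAW r1
2. add;ld @i3&i4  | dual
3. blt;xor @i5&i6  | dual
4. ld @i7  | no-port MEM/MEM
5. st;xor @i8&i9  | dual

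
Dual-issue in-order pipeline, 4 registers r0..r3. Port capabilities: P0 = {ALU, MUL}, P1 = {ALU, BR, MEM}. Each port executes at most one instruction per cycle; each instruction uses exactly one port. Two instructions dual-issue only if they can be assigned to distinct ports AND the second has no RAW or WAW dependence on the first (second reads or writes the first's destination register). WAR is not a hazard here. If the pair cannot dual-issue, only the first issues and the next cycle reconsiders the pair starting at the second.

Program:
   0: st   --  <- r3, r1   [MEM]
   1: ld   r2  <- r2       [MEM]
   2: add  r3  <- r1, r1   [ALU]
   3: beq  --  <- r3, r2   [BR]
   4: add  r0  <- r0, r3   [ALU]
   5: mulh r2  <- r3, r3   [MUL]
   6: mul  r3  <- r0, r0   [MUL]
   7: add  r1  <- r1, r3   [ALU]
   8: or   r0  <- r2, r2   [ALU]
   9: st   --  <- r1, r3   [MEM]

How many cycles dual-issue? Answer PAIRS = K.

#0 head=0: st.MEM i0 no-port MEM/MEM
#1 head=1: ld.MEM+add.ALU i1,i2 pair
#2 head=3: beq.BR+add.ALU i3,i4 pair
#3 head=5: mulh.MUL i5 no-port MUL/MUL
#4 head=6: mul.MUL i6 RAW r3
#5 head=7: add.ALU+or.ALU i7,i8 pair
#6 head=9: st.MEM i9 tail

PAIRS = 3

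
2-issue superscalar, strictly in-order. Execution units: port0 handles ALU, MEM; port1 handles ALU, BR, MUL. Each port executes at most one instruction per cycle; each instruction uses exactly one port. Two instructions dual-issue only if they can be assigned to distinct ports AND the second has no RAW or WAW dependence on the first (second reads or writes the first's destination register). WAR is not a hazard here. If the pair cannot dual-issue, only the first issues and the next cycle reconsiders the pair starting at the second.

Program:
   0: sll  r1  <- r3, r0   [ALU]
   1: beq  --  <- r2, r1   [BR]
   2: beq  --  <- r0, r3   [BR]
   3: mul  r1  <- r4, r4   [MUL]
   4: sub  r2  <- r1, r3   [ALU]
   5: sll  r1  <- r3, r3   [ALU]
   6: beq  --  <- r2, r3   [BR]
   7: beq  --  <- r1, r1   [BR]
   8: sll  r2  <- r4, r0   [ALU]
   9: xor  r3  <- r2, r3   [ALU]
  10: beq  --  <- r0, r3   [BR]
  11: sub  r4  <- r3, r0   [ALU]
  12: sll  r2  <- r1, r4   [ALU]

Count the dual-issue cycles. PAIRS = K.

PAIRS = 3

0. sll.ALU @i0  | RAW r1
1. beq.BR @i1  | no-port BR/BR
2. beq.BR @i2  | no-port BR/MUL
3. mul.MUL @i3  | RAW r1
4. sub.ALU;sll.ALU @i4&i5  | pair
5. beq.BR @i6  | no-port BR/BR
6. beq.BR;sll.ALU @i7&i8  | pair
7. xor.ALU @i9  | RAW r3
8. beq.BR;sub.ALU @i10&i11  | pair
9. sll.ALU @i12  | tail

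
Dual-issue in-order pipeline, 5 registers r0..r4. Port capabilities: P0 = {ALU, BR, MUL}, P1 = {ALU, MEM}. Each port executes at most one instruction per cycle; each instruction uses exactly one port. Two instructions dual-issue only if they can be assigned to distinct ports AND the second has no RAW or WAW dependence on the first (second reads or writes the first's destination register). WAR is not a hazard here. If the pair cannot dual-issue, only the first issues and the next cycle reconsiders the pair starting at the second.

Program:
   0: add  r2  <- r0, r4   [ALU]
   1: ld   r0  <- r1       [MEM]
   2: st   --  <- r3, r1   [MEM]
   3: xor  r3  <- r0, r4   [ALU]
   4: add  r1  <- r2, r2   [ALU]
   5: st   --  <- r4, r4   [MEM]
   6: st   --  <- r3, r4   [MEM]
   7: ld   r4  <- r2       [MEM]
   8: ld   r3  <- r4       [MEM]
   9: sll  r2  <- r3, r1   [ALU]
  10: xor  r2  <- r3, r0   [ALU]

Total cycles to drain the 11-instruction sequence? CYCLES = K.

CYCLES = 8

  cy0 -> i0&i1 (add+ld) pair
  cy1 -> i2&i3 (st+xor) pair
  cy2 -> i4&i5 (add+st) pair
  cy3 -> i6 (st) no-port MEM/MEM
  cy4 -> i7 (ld) no-port MEM/MEM
  cy5 -> i8 (ld) RAW r3
  cy6 -> i9 (sll) WAW r2
  cy7 -> i10 (xor) tail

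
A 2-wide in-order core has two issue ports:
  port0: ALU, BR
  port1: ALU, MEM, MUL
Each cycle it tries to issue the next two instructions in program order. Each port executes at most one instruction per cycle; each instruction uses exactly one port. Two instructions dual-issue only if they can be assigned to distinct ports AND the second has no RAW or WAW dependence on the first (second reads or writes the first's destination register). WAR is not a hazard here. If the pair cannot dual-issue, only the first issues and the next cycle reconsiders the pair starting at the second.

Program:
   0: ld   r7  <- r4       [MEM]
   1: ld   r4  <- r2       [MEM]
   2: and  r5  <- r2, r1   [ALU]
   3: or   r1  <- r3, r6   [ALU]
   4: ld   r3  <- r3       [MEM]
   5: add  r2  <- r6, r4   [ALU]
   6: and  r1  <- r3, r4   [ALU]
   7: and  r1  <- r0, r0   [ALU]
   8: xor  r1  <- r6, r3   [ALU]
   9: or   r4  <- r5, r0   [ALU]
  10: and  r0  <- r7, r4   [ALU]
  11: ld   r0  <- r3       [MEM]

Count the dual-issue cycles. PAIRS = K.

c0: i0 ld.MEM  no-port MEM/MEM
c1: i1,i2 ld.MEM and.ALU  dual
c2: i3,i4 or.ALU ld.MEM  dual
c3: i5,i6 add.ALU and.ALU  dual
c4: i7 and.ALU  WAW r1
c5: i8,i9 xor.ALU or.ALU  dual
c6: i10 and.ALU  WAW r0
c7: i11 ld.MEM  tail

PAIRS = 4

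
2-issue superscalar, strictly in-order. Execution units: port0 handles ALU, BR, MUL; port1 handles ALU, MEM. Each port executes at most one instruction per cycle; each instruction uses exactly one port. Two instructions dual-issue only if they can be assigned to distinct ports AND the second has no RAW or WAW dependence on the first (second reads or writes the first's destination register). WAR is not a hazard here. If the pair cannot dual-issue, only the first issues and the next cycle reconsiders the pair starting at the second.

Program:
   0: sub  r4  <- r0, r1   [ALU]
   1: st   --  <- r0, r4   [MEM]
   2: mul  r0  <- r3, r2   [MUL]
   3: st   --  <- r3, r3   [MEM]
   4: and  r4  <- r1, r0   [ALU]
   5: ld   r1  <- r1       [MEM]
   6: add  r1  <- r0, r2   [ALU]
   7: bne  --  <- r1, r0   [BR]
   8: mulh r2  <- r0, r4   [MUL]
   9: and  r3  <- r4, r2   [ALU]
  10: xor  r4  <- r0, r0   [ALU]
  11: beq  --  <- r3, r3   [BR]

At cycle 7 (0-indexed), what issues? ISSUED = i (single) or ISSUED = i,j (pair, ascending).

ISSUED = 9,10

  cy0 -> i0 (sub) RAW r4
  cy1 -> i1,i2 (st;mul) 2-wide
  cy2 -> i3,i4 (st;and) 2-wide
  cy3 -> i5 (ld) WAW r1
  cy4 -> i6 (add) RAW r1
  cy5 -> i7 (bne) no-port BR/MUL
  cy6 -> i8 (mulh) RAW r2
  cy7 -> i9,i10 (and;xor) 2-wide
  cy8 -> i11 (beq) tail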